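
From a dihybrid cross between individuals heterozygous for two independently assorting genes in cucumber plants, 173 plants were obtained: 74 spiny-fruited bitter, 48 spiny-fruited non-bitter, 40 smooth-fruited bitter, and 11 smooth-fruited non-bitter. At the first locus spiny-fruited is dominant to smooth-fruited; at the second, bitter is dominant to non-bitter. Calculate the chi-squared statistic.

14.818

A dihybrid F₂ with independent assortment and complete dominance at both loci gives a 9:3:3:1 phenotypic ratio.
Expected counts for N = 173 under a 9:3:3:1 ratio (total parts = 16):
  spiny-fruited bitter: 173 × 9/16 = 97.3125
  spiny-fruited non-bitter: 173 × 3/16 = 32.4375
  smooth-fruited bitter: 173 × 3/16 = 32.4375
  smooth-fruited non-bitter: 173 × 1/16 = 10.8125
χ² = Σ (O − E)² / E
  spiny-fruited bitter: (74 − 97.3125)² / 97.3125 = 5.5848
  spiny-fruited non-bitter: (48 − 32.4375)² / 32.4375 = 7.4664
  smooth-fruited bitter: (40 − 32.4375)² / 32.4375 = 1.7631
  smooth-fruited non-bitter: (11 − 10.8125)² / 10.8125 = 0.0033
χ² = 5.5848 + 7.4664 + 1.7631 + 0.0033 = 14.8176 ≈ 14.818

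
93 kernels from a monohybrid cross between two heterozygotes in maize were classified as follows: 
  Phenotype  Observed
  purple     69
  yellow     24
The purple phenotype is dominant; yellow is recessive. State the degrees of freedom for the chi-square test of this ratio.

1

For a monohybrid cross between heterozygotes with complete dominance, the expected phenotypic ratio is 3:1.
A goodness-of-fit test with 2 phenotype classes has df = 2 − 1 = 1.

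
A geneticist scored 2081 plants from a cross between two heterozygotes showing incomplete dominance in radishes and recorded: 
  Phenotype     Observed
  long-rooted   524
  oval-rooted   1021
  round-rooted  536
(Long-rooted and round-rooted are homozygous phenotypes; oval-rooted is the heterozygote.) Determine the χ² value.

0.869

With incomplete dominance, a heterozygote × heterozygote cross gives a 1:2:1 phenotypic ratio.
Expected counts for N = 2081 under a 1:2:1 ratio (total parts = 4):
  long-rooted: 2081 × 1/4 = 520.25
  oval-rooted: 2081 × 2/4 = 1040.5
  round-rooted: 2081 × 1/4 = 520.25
χ² = Σ (O − E)² / E
  long-rooted: (524 − 520.25)² / 520.25 = 0.0270
  oval-rooted: (1021 − 1040.5)² / 1040.5 = 0.3654
  round-rooted: (536 − 520.25)² / 520.25 = 0.4768
χ² = 0.0270 + 0.3654 + 0.4768 = 0.8692 ≈ 0.869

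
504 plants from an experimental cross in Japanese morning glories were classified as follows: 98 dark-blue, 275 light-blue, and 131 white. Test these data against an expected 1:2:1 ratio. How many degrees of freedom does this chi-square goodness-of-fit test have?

2

A goodness-of-fit test with 3 phenotype classes has df = 3 − 1 = 2.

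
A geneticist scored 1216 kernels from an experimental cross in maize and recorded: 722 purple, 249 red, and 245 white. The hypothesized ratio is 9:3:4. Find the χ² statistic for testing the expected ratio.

15.496

Under the 9:3:4 hypothesis (Σ ratio = 16, N = 1216):
  purple: 1216 × 9/16 = 684
  red: 1216 × 3/16 = 228
  white: 1216 × 4/16 = 304
χ² = Σ (O − E)² / E
  purple: (722 − 684)² / 684 = 2.1111
  red: (249 − 228)² / 228 = 1.9342
  white: (245 − 304)² / 304 = 11.4507
χ² = 2.1111 + 1.9342 + 11.4507 = 15.496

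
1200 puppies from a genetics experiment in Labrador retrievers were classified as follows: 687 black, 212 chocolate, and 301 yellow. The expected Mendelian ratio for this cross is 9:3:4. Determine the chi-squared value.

Expected counts for N = 1200 under a 9:3:4 ratio (total parts = 16):
  black: 1200 × 9/16 = 675
  chocolate: 1200 × 3/16 = 225
  yellow: 1200 × 4/16 = 300
χ² = Σ (O − E)² / E
  black: (687 − 675)² / 675 = 0.2133
  chocolate: (212 − 225)² / 225 = 0.7511
  yellow: (301 − 300)² / 300 = 0.0033
χ² = 0.2133 + 0.7511 + 0.0033 = 0.9677 ≈ 0.968

0.968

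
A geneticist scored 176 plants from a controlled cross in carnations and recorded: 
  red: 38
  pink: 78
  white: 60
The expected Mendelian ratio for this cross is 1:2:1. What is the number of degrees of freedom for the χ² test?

2

A goodness-of-fit test with 3 phenotype classes has df = 3 − 1 = 2.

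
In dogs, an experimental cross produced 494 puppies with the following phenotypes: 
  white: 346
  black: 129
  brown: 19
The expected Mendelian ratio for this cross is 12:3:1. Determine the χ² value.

20.472

The 12:3:1 ratio has 16 parts, so with N = 494 the expected counts are:
  white: 494 × 12/16 = 370.5
  black: 494 × 3/16 = 92.625
  brown: 494 × 1/16 = 30.875
χ² = Σ (O − E)² / E
  white: (346 − 370.5)² / 370.5 = 1.6201
  black: (129 − 92.625)² / 92.625 = 14.2849
  brown: (19 − 30.875)² / 30.875 = 4.5673
χ² = 1.6201 + 14.2849 + 4.5673 = 20.4723 ≈ 20.472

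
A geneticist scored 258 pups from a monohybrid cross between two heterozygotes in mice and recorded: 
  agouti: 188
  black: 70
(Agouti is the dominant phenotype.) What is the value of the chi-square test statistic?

For a monohybrid cross between heterozygotes with complete dominance, the expected phenotypic ratio is 3:1.
Under the 3:1 hypothesis (Σ ratio = 4, N = 258):
  agouti: 258 × 3/4 = 193.5
  black: 258 × 1/4 = 64.5
χ² = Σ (O − E)² / E
  agouti: (188 − 193.5)² / 193.5 = 0.1563
  black: (70 − 64.5)² / 64.5 = 0.4690
χ² = 0.1563 + 0.4690 = 0.6253 ≈ 0.625

0.625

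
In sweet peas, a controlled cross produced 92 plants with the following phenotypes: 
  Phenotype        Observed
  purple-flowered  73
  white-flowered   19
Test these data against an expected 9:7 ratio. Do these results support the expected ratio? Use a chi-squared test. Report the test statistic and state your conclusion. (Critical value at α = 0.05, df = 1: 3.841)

19.945; not consistent

Total ratio parts = 16. Expected numbers out of 92:
  purple-flowered: 92 × 9/16 = 51.75
  white-flowered: 92 × 7/16 = 40.25
χ² = Σ (O − E)² / E
  purple-flowered: (73 − 51.75)² / 51.75 = 8.7258
  white-flowered: (19 − 40.25)² / 40.25 = 11.2189
χ² = 8.7258 + 11.2189 = 19.9447 ≈ 19.945
Degrees of freedom = 2 − 1 = 1; critical value at α = 0.05 is 3.841.
Since 19.945 > 3.841, we reject the null hypothesis — the data do not fit the 9:7 ratio.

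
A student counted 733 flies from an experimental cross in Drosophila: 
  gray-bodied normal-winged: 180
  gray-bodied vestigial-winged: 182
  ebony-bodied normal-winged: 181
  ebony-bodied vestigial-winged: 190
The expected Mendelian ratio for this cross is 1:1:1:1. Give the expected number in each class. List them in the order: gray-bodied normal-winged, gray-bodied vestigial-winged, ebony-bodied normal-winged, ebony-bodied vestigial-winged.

Expected counts for N = 733 under a 1:1:1:1 ratio (total parts = 4):
  gray-bodied normal-winged: 733 × 1/4 = 183.25
  gray-bodied vestigial-winged: 733 × 1/4 = 183.25
  ebony-bodied normal-winged: 733 × 1/4 = 183.25
  ebony-bodied vestigial-winged: 733 × 1/4 = 183.25

183.25, 183.25, 183.25, 183.25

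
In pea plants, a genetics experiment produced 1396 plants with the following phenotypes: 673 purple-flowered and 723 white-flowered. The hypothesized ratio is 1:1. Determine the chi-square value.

1.791

Expected counts for N = 1396 under a 1:1 ratio (total parts = 2):
  purple-flowered: 1396 × 1/2 = 698
  white-flowered: 1396 × 1/2 = 698
χ² = Σ (O − E)² / E
  purple-flowered: (673 − 698)² / 698 = 0.8954
  white-flowered: (723 − 698)² / 698 = 0.8954
χ² = 0.8954 + 0.8954 = 1.7908 ≈ 1.791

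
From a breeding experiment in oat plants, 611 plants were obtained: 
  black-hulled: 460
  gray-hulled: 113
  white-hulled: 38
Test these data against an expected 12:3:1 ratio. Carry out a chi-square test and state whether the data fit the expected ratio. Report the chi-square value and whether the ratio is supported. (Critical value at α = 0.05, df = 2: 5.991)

The 12:3:1 ratio has 16 parts, so with N = 611 the expected counts are:
  black-hulled: 611 × 12/16 = 458.25
  gray-hulled: 611 × 3/16 = 114.5625
  white-hulled: 611 × 1/16 = 38.1875
χ² = Σ (O − E)² / E
  black-hulled: (460 − 458.25)² / 458.25 = 0.0067
  gray-hulled: (113 − 114.5625)² / 114.5625 = 0.0213
  white-hulled: (38 − 38.1875)² / 38.1875 = 0.0009
χ² = 0.0067 + 0.0213 + 0.0009 = 0.0289 ≈ 0.029
Degrees of freedom = 3 − 1 = 2; critical value at α = 0.05 is 5.991.
Since 0.029 < 5.991, we fail to reject the null hypothesis — the data are consistent with the 12:3:1 ratio.

0.029; consistent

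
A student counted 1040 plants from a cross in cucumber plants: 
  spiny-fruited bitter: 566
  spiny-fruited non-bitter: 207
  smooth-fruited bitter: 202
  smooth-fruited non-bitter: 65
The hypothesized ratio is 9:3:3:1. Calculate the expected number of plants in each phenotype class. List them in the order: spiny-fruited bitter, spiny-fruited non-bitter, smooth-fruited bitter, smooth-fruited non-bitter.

Expected counts for N = 1040 under a 9:3:3:1 ratio (total parts = 16):
  spiny-fruited bitter: 1040 × 9/16 = 585
  spiny-fruited non-bitter: 1040 × 3/16 = 195
  smooth-fruited bitter: 1040 × 3/16 = 195
  smooth-fruited non-bitter: 1040 × 1/16 = 65

585, 195, 195, 65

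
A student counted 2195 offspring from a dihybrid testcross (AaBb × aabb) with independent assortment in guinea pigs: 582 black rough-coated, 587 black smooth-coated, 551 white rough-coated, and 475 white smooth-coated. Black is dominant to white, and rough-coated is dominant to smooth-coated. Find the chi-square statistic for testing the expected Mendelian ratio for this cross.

A dihybrid testcross with independent assortment gives a 1:1:1:1 ratio.
The 1:1:1:1 ratio has 4 parts, so with N = 2195 the expected counts are:
  black rough-coated: 2195 × 1/4 = 548.75
  black smooth-coated: 2195 × 1/4 = 548.75
  white rough-coated: 2195 × 1/4 = 548.75
  white smooth-coated: 2195 × 1/4 = 548.75
χ² = Σ (O − E)² / E
  black rough-coated: (582 − 548.75)² / 548.75 = 2.0147
  black smooth-coated: (587 − 548.75)² / 548.75 = 2.6662
  white rough-coated: (551 − 548.75)² / 548.75 = 0.0092
  white smooth-coated: (475 − 548.75)² / 548.75 = 9.9117
χ² = 2.0147 + 2.6662 + 0.0092 + 9.9117 = 14.6018 ≈ 14.602

14.602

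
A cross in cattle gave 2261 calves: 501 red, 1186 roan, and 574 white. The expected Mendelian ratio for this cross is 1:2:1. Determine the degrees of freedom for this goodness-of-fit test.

2

A goodness-of-fit test with 3 phenotype classes has df = 3 − 1 = 2.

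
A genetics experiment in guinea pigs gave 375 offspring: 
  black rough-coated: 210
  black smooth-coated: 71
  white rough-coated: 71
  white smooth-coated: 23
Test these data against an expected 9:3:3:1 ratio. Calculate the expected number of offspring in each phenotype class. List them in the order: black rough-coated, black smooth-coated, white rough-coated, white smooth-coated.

Total ratio parts = 16. Expected numbers out of 375:
  black rough-coated: 375 × 9/16 = 210.9375
  black smooth-coated: 375 × 3/16 = 70.3125
  white rough-coated: 375 × 3/16 = 70.3125
  white smooth-coated: 375 × 1/16 = 23.4375

210.9375, 70.3125, 70.3125, 23.4375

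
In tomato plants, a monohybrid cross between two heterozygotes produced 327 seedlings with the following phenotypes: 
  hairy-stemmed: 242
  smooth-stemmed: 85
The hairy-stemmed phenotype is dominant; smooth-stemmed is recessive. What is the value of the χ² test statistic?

For a monohybrid cross between heterozygotes with complete dominance, the expected phenotypic ratio is 3:1.
Under the 3:1 hypothesis (Σ ratio = 4, N = 327):
  hairy-stemmed: 327 × 3/4 = 245.25
  smooth-stemmed: 327 × 1/4 = 81.75
χ² = Σ (O − E)² / E
  hairy-stemmed: (242 − 245.25)² / 245.25 = 0.0431
  smooth-stemmed: (85 − 81.75)² / 81.75 = 0.1292
χ² = 0.0431 + 0.1292 = 0.1723 ≈ 0.172

0.172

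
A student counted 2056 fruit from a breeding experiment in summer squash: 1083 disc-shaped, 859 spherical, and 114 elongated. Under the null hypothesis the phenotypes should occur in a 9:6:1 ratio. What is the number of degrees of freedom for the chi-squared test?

2

A goodness-of-fit test with 3 phenotype classes has df = 3 − 1 = 2.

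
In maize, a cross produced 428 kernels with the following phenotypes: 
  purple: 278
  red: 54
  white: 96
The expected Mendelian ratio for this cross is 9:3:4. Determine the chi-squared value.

15.481

The 9:3:4 ratio has 16 parts, so with N = 428 the expected counts are:
  purple: 428 × 9/16 = 240.75
  red: 428 × 3/16 = 80.25
  white: 428 × 4/16 = 107
χ² = Σ (O − E)² / E
  purple: (278 − 240.75)² / 240.75 = 5.7635
  red: (54 − 80.25)² / 80.25 = 8.5864
  white: (96 − 107)² / 107 = 1.1308
χ² = 5.7635 + 8.5864 + 1.1308 = 15.4807 ≈ 15.481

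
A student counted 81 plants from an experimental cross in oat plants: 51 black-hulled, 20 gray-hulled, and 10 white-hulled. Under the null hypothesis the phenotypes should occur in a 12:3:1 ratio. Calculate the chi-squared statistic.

7.905

The 12:3:1 ratio has 16 parts, so with N = 81 the expected counts are:
  black-hulled: 81 × 12/16 = 60.75
  gray-hulled: 81 × 3/16 = 15.1875
  white-hulled: 81 × 1/16 = 5.0625
χ² = Σ (O − E)² / E
  black-hulled: (51 − 60.75)² / 60.75 = 1.5648
  gray-hulled: (20 − 15.1875)² / 15.1875 = 1.5249
  white-hulled: (10 − 5.0625)² / 5.0625 = 4.8156
χ² = 1.5648 + 1.5249 + 4.8156 = 7.9053 ≈ 7.905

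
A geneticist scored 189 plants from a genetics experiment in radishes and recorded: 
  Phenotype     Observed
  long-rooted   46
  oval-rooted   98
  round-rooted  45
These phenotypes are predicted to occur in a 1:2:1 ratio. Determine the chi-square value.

Under the 1:2:1 hypothesis (Σ ratio = 4, N = 189):
  long-rooted: 189 × 1/4 = 47.25
  oval-rooted: 189 × 2/4 = 94.5
  round-rooted: 189 × 1/4 = 47.25
χ² = Σ (O − E)² / E
  long-rooted: (46 − 47.25)² / 47.25 = 0.0331
  oval-rooted: (98 − 94.5)² / 94.5 = 0.1296
  round-rooted: (45 − 47.25)² / 47.25 = 0.1071
χ² = 0.0331 + 0.1296 + 0.1071 = 0.2698 ≈ 0.270

0.270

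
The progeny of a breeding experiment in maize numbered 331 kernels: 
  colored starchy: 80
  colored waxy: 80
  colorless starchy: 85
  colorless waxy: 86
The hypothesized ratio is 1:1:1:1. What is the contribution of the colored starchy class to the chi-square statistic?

The 1:1:1:1 ratio has 4 parts, so with N = 331 the expected counts are:
  colored starchy: 331 × 1/4 = 82.75
  colored waxy: 331 × 1/4 = 82.75
  colorless starchy: 331 × 1/4 = 82.75
  colorless waxy: 331 × 1/4 = 82.75
Contribution of colored starchy: (80 − 82.75)² / 82.75 = 0.0914

0.091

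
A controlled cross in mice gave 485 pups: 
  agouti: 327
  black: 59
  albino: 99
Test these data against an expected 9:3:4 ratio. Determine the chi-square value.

Total ratio parts = 16. Expected numbers out of 485:
  agouti: 485 × 9/16 = 272.8125
  black: 485 × 3/16 = 90.9375
  albino: 485 × 4/16 = 121.25
χ² = Σ (O − E)² / E
  agouti: (327 − 272.8125)² / 272.8125 = 10.7630
  black: (59 − 90.9375)² / 90.9375 = 11.2165
  albino: (99 − 121.25)² / 121.25 = 4.0830
χ² = 10.7630 + 11.2165 + 4.0830 = 26.0625 ≈ 26.063

26.063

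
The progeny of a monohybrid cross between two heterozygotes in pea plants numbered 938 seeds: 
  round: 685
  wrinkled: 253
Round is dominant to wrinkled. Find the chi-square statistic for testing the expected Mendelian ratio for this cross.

1.946

For a monohybrid cross between heterozygotes with complete dominance, the expected phenotypic ratio is 3:1.
Under the 3:1 hypothesis (Σ ratio = 4, N = 938):
  round: 938 × 3/4 = 703.5
  wrinkled: 938 × 1/4 = 234.5
χ² = Σ (O − E)² / E
  round: (685 − 703.5)² / 703.5 = 0.4865
  wrinkled: (253 − 234.5)² / 234.5 = 1.4595
χ² = 0.4865 + 1.4595 = 1.946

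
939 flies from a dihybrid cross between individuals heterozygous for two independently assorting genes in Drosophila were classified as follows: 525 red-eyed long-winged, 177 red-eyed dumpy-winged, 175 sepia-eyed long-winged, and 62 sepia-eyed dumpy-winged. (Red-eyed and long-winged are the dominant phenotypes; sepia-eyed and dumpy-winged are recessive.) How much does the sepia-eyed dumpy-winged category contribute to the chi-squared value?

A dihybrid F₂ with independent assortment and complete dominance at both loci gives a 9:3:3:1 phenotypic ratio.
Under the 9:3:3:1 hypothesis (Σ ratio = 16, N = 939):
  red-eyed long-winged: 939 × 9/16 = 528.1875
  red-eyed dumpy-winged: 939 × 3/16 = 176.0625
  sepia-eyed long-winged: 939 × 3/16 = 176.0625
  sepia-eyed dumpy-winged: 939 × 1/16 = 58.6875
Contribution of sepia-eyed dumpy-winged: (62 − 58.6875)² / 58.6875 = 0.1870

0.187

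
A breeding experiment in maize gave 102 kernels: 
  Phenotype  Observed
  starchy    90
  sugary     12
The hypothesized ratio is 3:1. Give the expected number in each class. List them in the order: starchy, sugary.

The 3:1 ratio has 4 parts, so with N = 102 the expected counts are:
  starchy: 102 × 3/4 = 76.5
  sugary: 102 × 1/4 = 25.5

76.5, 25.5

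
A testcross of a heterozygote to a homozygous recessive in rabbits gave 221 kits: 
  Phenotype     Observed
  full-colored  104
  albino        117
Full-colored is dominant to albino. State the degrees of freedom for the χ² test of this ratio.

1

A testcross of a heterozygote (Aa × aa) gives a 1:1 phenotypic ratio.
A goodness-of-fit test with 2 phenotype classes has df = 2 − 1 = 1.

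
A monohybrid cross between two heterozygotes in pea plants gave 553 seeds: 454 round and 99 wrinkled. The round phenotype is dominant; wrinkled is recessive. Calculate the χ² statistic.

14.858

For a monohybrid cross between heterozygotes with complete dominance, the expected phenotypic ratio is 3:1.
Total ratio parts = 4. Expected numbers out of 553:
  round: 553 × 3/4 = 414.75
  wrinkled: 553 × 1/4 = 138.25
χ² = Σ (O − E)² / E
  round: (454 − 414.75)² / 414.75 = 3.7144
  wrinkled: (99 − 138.25)² / 138.25 = 11.1433
χ² = 3.7144 + 11.1433 = 14.8577 ≈ 14.858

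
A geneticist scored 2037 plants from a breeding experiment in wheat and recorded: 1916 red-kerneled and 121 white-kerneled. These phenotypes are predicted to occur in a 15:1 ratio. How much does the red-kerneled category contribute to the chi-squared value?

Total ratio parts = 16. Expected numbers out of 2037:
  red-kerneled: 2037 × 15/16 = 1909.6875
  white-kerneled: 2037 × 1/16 = 127.3125
Contribution of red-kerneled: (1916 − 1909.6875)² / 1909.6875 = 0.0209

0.021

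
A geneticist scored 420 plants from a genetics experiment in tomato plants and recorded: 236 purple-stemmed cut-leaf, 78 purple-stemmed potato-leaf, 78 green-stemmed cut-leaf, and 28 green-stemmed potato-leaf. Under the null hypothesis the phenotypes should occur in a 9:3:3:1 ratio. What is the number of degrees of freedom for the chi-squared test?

A goodness-of-fit test with 4 phenotype classes has df = 4 − 1 = 3.

3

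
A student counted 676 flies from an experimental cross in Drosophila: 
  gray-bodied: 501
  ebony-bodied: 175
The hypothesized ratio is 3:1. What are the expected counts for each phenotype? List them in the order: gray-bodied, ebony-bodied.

507, 169

Expected counts for N = 676 under a 3:1 ratio (total parts = 4):
  gray-bodied: 676 × 3/4 = 507
  ebony-bodied: 676 × 1/4 = 169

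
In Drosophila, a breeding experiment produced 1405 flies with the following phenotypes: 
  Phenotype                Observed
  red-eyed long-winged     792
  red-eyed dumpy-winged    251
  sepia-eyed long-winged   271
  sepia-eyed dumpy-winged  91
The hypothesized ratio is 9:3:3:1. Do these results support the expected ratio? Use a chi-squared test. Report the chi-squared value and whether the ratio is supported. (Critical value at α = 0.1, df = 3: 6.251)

0.924; consistent

Under the 9:3:3:1 hypothesis (Σ ratio = 16, N = 1405):
  red-eyed long-winged: 1405 × 9/16 = 790.3125
  red-eyed dumpy-winged: 1405 × 3/16 = 263.4375
  sepia-eyed long-winged: 1405 × 3/16 = 263.4375
  sepia-eyed dumpy-winged: 1405 × 1/16 = 87.8125
χ² = Σ (O − E)² / E
  red-eyed long-winged: (792 − 790.3125)² / 790.3125 = 0.0036
  red-eyed dumpy-winged: (251 − 263.4375)² / 263.4375 = 0.5872
  sepia-eyed long-winged: (271 − 263.4375)² / 263.4375 = 0.2171
  sepia-eyed dumpy-winged: (91 − 87.8125)² / 87.8125 = 0.1157
χ² = 0.0036 + 0.5872 + 0.2171 + 0.1157 = 0.9236 ≈ 0.924
Degrees of freedom = 4 − 1 = 3; critical value at α = 0.1 is 6.251.
Since 0.924 < 6.251, we fail to reject the null hypothesis — the data are consistent with the 9:3:3:1 ratio.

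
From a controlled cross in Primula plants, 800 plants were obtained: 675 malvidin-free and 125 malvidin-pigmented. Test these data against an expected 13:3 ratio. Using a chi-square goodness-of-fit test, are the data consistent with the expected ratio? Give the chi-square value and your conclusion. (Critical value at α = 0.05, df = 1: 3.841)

5.128; not consistent

Expected counts for N = 800 under a 13:3 ratio (total parts = 16):
  malvidin-free: 800 × 13/16 = 650
  malvidin-pigmented: 800 × 3/16 = 150
χ² = Σ (O − E)² / E
  malvidin-free: (675 − 650)² / 650 = 0.9615
  malvidin-pigmented: (125 − 150)² / 150 = 4.1667
χ² = 0.9615 + 4.1667 = 5.1282 ≈ 5.128
Degrees of freedom = 2 − 1 = 1; critical value at α = 0.05 is 3.841.
Since 5.128 > 3.841, we reject the null hypothesis — the data do not fit the 13:3 ratio.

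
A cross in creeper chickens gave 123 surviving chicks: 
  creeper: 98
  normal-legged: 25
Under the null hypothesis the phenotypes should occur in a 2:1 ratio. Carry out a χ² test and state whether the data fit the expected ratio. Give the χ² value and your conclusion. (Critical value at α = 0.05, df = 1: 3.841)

Under the 2:1 hypothesis (Σ ratio = 3, N = 123):
  creeper: 123 × 2/3 = 82
  normal-legged: 123 × 1/3 = 41
χ² = Σ (O − E)² / E
  creeper: (98 − 82)² / 82 = 3.1220
  normal-legged: (25 − 41)² / 41 = 6.2439
χ² = 3.1220 + 6.2439 = 9.3659 ≈ 9.366
Degrees of freedom = 2 − 1 = 1; critical value at α = 0.05 is 3.841.
Since 9.366 > 3.841, we reject the null hypothesis — the data do not fit the 2:1 ratio.

9.366; not consistent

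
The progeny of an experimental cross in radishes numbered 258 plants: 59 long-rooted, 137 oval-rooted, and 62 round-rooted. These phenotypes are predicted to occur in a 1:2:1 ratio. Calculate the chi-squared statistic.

Expected counts for N = 258 under a 1:2:1 ratio (total parts = 4):
  long-rooted: 258 × 1/4 = 64.5
  oval-rooted: 258 × 2/4 = 129
  round-rooted: 258 × 1/4 = 64.5
χ² = Σ (O − E)² / E
  long-rooted: (59 − 64.5)² / 64.5 = 0.4690
  oval-rooted: (137 − 129)² / 129 = 0.4961
  round-rooted: (62 − 64.5)² / 64.5 = 0.0969
χ² = 0.4690 + 0.4961 + 0.0969 = 1.062

1.062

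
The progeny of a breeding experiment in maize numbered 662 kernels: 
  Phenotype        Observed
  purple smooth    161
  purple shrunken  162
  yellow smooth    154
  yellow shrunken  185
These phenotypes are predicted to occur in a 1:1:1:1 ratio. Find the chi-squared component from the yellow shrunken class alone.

2.298

The 1:1:1:1 ratio has 4 parts, so with N = 662 the expected counts are:
  purple smooth: 662 × 1/4 = 165.5
  purple shrunken: 662 × 1/4 = 165.5
  yellow smooth: 662 × 1/4 = 165.5
  yellow shrunken: 662 × 1/4 = 165.5
Contribution of yellow shrunken: (185 − 165.5)² / 165.5 = 2.2976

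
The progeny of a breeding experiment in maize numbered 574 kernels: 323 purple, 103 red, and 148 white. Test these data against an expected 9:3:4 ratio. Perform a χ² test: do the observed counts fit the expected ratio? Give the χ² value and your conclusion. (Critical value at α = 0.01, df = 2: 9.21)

Total ratio parts = 16. Expected numbers out of 574:
  purple: 574 × 9/16 = 322.875
  red: 574 × 3/16 = 107.625
  white: 574 × 4/16 = 143.5
χ² = Σ (O − E)² / E
  purple: (323 − 322.875)² / 322.875 = 0.0000
  red: (103 − 107.625)² / 107.625 = 0.1988
  white: (148 − 143.5)² / 143.5 = 0.1411
χ² = 0.0000 + 0.1988 + 0.1411 = 0.3399 ≈ 0.340
Degrees of freedom = 3 − 1 = 2; critical value at α = 0.01 is 9.21.
Since 0.340 < 9.21, we fail to reject the null hypothesis — the data are consistent with the 9:3:4 ratio.

0.340; consistent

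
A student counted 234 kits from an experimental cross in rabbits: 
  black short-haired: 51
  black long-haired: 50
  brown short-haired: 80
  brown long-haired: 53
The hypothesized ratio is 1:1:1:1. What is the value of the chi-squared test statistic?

Total ratio parts = 4. Expected numbers out of 234:
  black short-haired: 234 × 1/4 = 58.5
  black long-haired: 234 × 1/4 = 58.5
  brown short-haired: 234 × 1/4 = 58.5
  brown long-haired: 234 × 1/4 = 58.5
χ² = Σ (O − E)² / E
  black short-haired: (51 − 58.5)² / 58.5 = 0.9615
  black long-haired: (50 − 58.5)² / 58.5 = 1.2350
  brown short-haired: (80 − 58.5)² / 58.5 = 7.9017
  brown long-haired: (53 − 58.5)² / 58.5 = 0.5171
χ² = 0.9615 + 1.2350 + 7.9017 + 0.5171 = 10.6153 ≈ 10.615

10.615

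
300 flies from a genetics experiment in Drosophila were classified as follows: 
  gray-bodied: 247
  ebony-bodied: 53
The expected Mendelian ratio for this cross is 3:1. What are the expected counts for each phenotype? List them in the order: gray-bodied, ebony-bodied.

The 3:1 ratio has 4 parts, so with N = 300 the expected counts are:
  gray-bodied: 300 × 3/4 = 225
  ebony-bodied: 300 × 1/4 = 75

225, 75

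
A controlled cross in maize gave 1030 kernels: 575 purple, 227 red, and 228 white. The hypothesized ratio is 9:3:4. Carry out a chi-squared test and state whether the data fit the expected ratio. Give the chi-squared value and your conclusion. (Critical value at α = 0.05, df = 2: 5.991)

Total ratio parts = 16. Expected numbers out of 1030:
  purple: 1030 × 9/16 = 579.375
  red: 1030 × 3/16 = 193.125
  white: 1030 × 4/16 = 257.5
χ² = Σ (O − E)² / E
  purple: (575 − 579.375)² / 579.375 = 0.0330
  red: (227 − 193.125)² / 193.125 = 5.9418
  white: (228 − 257.5)² / 257.5 = 3.3796
χ² = 0.0330 + 5.9418 + 3.3796 = 9.3544 ≈ 9.354
Degrees of freedom = 3 − 1 = 2; critical value at α = 0.05 is 5.991.
Since 9.354 > 5.991, we reject the null hypothesis — the data do not fit the 9:3:4 ratio.

9.354; not consistent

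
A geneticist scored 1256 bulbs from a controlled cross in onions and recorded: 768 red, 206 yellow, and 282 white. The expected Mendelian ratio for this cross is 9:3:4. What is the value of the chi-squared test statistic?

12.310

Under the 9:3:4 hypothesis (Σ ratio = 16, N = 1256):
  red: 1256 × 9/16 = 706.5
  yellow: 1256 × 3/16 = 235.5
  white: 1256 × 4/16 = 314
χ² = Σ (O − E)² / E
  red: (768 − 706.5)² / 706.5 = 5.3535
  yellow: (206 − 235.5)² / 235.5 = 3.6953
  white: (282 − 314)² / 314 = 3.2611
χ² = 5.3535 + 3.6953 + 3.2611 = 12.3099 ≈ 12.310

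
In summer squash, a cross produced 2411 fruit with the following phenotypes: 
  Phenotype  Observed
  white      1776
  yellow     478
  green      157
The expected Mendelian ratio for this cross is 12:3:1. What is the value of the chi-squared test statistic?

Under the 12:3:1 hypothesis (Σ ratio = 16, N = 2411):
  white: 2411 × 12/16 = 1808.25
  yellow: 2411 × 3/16 = 452.0625
  green: 2411 × 1/16 = 150.6875
χ² = Σ (O − E)² / E
  white: (1776 − 1808.25)² / 1808.25 = 0.5752
  yellow: (478 − 452.0625)² / 452.0625 = 1.4882
  green: (157 − 150.6875)² / 150.6875 = 0.2644
χ² = 0.5752 + 1.4882 + 0.2644 = 2.3278 ≈ 2.328

2.328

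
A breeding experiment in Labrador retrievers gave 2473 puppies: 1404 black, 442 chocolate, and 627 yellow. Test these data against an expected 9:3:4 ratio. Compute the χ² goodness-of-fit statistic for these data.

Expected counts for N = 2473 under a 9:3:4 ratio (total parts = 16):
  black: 2473 × 9/16 = 1391.0625
  chocolate: 2473 × 3/16 = 463.6875
  yellow: 2473 × 4/16 = 618.25
χ² = Σ (O − E)² / E
  black: (1404 − 1391.0625)² / 1391.0625 = 0.1203
  chocolate: (442 − 463.6875)² / 463.6875 = 1.0144
  yellow: (627 − 618.25)² / 618.25 = 0.1238
χ² = 0.1203 + 1.0144 + 0.1238 = 1.2585 ≈ 1.259

1.259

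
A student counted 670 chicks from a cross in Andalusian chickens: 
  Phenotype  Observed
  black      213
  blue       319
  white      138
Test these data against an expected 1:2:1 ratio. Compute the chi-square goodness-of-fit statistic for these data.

Total ratio parts = 4. Expected numbers out of 670:
  black: 670 × 1/4 = 167.5
  blue: 670 × 2/4 = 335
  white: 670 × 1/4 = 167.5
χ² = Σ (O − E)² / E
  black: (213 − 167.5)² / 167.5 = 12.3597
  blue: (319 − 335)² / 335 = 0.7642
  white: (138 − 167.5)² / 167.5 = 5.1955
χ² = 12.3597 + 0.7642 + 5.1955 = 18.3194 ≈ 18.319

18.319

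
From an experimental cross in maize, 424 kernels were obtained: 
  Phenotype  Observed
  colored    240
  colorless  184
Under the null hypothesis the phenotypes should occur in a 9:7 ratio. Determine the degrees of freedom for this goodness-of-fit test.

A goodness-of-fit test with 2 phenotype classes has df = 2 − 1 = 1.

1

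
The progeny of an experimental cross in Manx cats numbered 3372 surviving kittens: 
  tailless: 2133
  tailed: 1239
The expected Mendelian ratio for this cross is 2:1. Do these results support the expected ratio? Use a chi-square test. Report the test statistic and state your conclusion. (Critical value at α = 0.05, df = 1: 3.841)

17.649; not consistent

Total ratio parts = 3. Expected numbers out of 3372:
  tailless: 3372 × 2/3 = 2248
  tailed: 3372 × 1/3 = 1124
χ² = Σ (O − E)² / E
  tailless: (2133 − 2248)² / 2248 = 5.8830
  tailed: (1239 − 1124)² / 1124 = 11.7660
χ² = 5.8830 + 11.7660 = 17.649
Degrees of freedom = 2 − 1 = 1; critical value at α = 0.05 is 3.841.
Since 17.649 > 3.841, we reject the null hypothesis — the data do not fit the 2:1 ratio.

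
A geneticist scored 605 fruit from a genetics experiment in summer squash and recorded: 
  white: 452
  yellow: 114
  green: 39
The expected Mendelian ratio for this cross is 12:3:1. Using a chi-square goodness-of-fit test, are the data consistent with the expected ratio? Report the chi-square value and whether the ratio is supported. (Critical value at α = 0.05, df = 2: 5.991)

The 12:3:1 ratio has 16 parts, so with N = 605 the expected counts are:
  white: 605 × 12/16 = 453.75
  yellow: 605 × 3/16 = 113.4375
  green: 605 × 1/16 = 37.8125
χ² = Σ (O − E)² / E
  white: (452 − 453.75)² / 453.75 = 0.0067
  yellow: (114 − 113.4375)² / 113.4375 = 0.0028
  green: (39 − 37.8125)² / 37.8125 = 0.0373
χ² = 0.0067 + 0.0028 + 0.0373 = 0.0468 ≈ 0.047
Degrees of freedom = 3 − 1 = 2; critical value at α = 0.05 is 5.991.
Since 0.047 < 5.991, we fail to reject the null hypothesis — the data are consistent with the 12:3:1 ratio.

0.047; consistent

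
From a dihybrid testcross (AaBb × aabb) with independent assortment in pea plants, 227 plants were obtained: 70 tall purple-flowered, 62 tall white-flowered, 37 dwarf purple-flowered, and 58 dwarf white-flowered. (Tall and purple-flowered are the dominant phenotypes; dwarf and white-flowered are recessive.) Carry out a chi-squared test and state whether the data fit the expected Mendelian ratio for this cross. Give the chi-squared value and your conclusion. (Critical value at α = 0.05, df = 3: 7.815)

A dihybrid testcross with independent assortment gives a 1:1:1:1 ratio.
Under the 1:1:1:1 hypothesis (Σ ratio = 4, N = 227):
  tall purple-flowered: 227 × 1/4 = 56.75
  tall white-flowered: 227 × 1/4 = 56.75
  dwarf purple-flowered: 227 × 1/4 = 56.75
  dwarf white-flowered: 227 × 1/4 = 56.75
χ² = Σ (O − E)² / E
  tall purple-flowered: (70 − 56.75)² / 56.75 = 3.0936
  tall white-flowered: (62 − 56.75)² / 56.75 = 0.4857
  dwarf purple-flowered: (37 − 56.75)² / 56.75 = 6.8733
  dwarf white-flowered: (58 − 56.75)² / 56.75 = 0.0275
χ² = 3.0936 + 0.4857 + 6.8733 + 0.0275 = 10.4801 ≈ 10.480
Degrees of freedom = 4 − 1 = 3; critical value at α = 0.05 is 7.815.
Since 10.480 > 7.815, we reject the null hypothesis — the data do not fit the 1:1:1:1 ratio.

10.480; not consistent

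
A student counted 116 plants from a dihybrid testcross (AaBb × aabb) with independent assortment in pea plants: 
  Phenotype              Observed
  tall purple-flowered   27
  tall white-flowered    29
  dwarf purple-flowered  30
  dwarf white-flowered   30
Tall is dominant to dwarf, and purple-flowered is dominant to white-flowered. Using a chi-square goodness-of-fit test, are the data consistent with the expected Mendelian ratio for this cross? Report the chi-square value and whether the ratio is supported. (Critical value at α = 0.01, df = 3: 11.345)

A dihybrid testcross with independent assortment gives a 1:1:1:1 ratio.
The 1:1:1:1 ratio has 4 parts, so with N = 116 the expected counts are:
  tall purple-flowered: 116 × 1/4 = 29
  tall white-flowered: 116 × 1/4 = 29
  dwarf purple-flowered: 116 × 1/4 = 29
  dwarf white-flowered: 116 × 1/4 = 29
χ² = Σ (O − E)² / E
  tall purple-flowered: (27 − 29)² / 29 = 0.1379
  tall white-flowered: (29 − 29)² / 29 = 0.0000
  dwarf purple-flowered: (30 − 29)² / 29 = 0.0345
  dwarf white-flowered: (30 − 29)² / 29 = 0.0345
χ² = 0.1379 + 0.0000 + 0.0345 + 0.0345 = 0.2069 ≈ 0.207
Degrees of freedom = 4 − 1 = 3; critical value at α = 0.01 is 11.345.
Since 0.207 < 11.345, we fail to reject the null hypothesis — the data are consistent with the 1:1:1:1 ratio.

0.207; consistent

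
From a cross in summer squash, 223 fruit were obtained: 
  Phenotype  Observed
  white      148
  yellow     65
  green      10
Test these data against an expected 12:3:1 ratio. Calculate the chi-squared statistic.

Under the 12:3:1 hypothesis (Σ ratio = 16, N = 223):
  white: 223 × 12/16 = 167.25
  yellow: 223 × 3/16 = 41.8125
  green: 223 × 1/16 = 13.9375
χ² = Σ (O − E)² / E
  white: (148 − 167.25)² / 167.25 = 2.2156
  yellow: (65 − 41.8125)² / 41.8125 = 12.8588
  green: (10 − 13.9375)² / 13.9375 = 1.1124
χ² = 2.2156 + 12.8588 + 1.1124 = 16.1868 ≈ 16.187

16.187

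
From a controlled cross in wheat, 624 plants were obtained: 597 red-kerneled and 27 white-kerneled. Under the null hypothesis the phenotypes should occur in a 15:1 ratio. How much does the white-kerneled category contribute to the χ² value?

3.692

Expected counts for N = 624 under a 15:1 ratio (total parts = 16):
  red-kerneled: 624 × 15/16 = 585
  white-kerneled: 624 × 1/16 = 39
Contribution of white-kerneled: (27 − 39)² / 39 = 3.6923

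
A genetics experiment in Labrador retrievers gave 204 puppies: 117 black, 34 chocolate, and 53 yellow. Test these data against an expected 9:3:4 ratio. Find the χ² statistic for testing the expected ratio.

0.595

Under the 9:3:4 hypothesis (Σ ratio = 16, N = 204):
  black: 204 × 9/16 = 114.75
  chocolate: 204 × 3/16 = 38.25
  yellow: 204 × 4/16 = 51
χ² = Σ (O − E)² / E
  black: (117 − 114.75)² / 114.75 = 0.0441
  chocolate: (34 − 38.25)² / 38.25 = 0.4722
  yellow: (53 − 51)² / 51 = 0.0784
χ² = 0.0441 + 0.4722 + 0.0784 = 0.5947 ≈ 0.595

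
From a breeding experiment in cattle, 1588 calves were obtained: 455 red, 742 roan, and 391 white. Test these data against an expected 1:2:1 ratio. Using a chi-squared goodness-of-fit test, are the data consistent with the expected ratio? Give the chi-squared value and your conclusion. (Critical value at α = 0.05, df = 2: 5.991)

Total ratio parts = 4. Expected numbers out of 1588:
  red: 1588 × 1/4 = 397
  roan: 1588 × 2/4 = 794
  white: 1588 × 1/4 = 397
χ² = Σ (O − E)² / E
  red: (455 − 397)² / 397 = 8.4736
  roan: (742 − 794)² / 794 = 3.4055
  white: (391 − 397)² / 397 = 0.0907
χ² = 8.4736 + 3.4055 + 0.0907 = 11.9698 ≈ 11.970
Degrees of freedom = 3 − 1 = 2; critical value at α = 0.05 is 5.991.
Since 11.970 > 5.991, we reject the null hypothesis — the data do not fit the 1:2:1 ratio.

11.970; not consistent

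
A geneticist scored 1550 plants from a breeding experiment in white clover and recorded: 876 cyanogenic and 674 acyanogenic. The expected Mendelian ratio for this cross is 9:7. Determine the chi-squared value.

Expected counts for N = 1550 under a 9:7 ratio (total parts = 16):
  cyanogenic: 1550 × 9/16 = 871.875
  acyanogenic: 1550 × 7/16 = 678.125
χ² = Σ (O − E)² / E
  cyanogenic: (876 − 871.875)² / 871.875 = 0.0195
  acyanogenic: (674 − 678.125)² / 678.125 = 0.0251
χ² = 0.0195 + 0.0251 = 0.0446 ≈ 0.045

0.045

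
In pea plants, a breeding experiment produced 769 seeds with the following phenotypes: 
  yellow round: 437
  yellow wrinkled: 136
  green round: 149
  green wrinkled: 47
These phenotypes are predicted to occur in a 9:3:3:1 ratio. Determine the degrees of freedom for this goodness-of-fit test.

A goodness-of-fit test with 4 phenotype classes has df = 4 − 1 = 3.

3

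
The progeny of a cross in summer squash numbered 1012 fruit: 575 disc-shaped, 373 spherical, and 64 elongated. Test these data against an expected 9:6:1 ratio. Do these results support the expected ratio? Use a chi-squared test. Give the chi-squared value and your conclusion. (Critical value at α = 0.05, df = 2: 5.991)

Expected counts for N = 1012 under a 9:6:1 ratio (total parts = 16):
  disc-shaped: 1012 × 9/16 = 569.25
  spherical: 1012 × 6/16 = 379.5
  elongated: 1012 × 1/16 = 63.25
χ² = Σ (O − E)² / E
  disc-shaped: (575 − 569.25)² / 569.25 = 0.0581
  spherical: (373 − 379.5)² / 379.5 = 0.1113
  elongated: (64 − 63.25)² / 63.25 = 0.0089
χ² = 0.0581 + 0.1113 + 0.0089 = 0.1783 ≈ 0.178
Degrees of freedom = 3 − 1 = 2; critical value at α = 0.05 is 5.991.
Since 0.178 < 5.991, we fail to reject the null hypothesis — the data are consistent with the 9:6:1 ratio.

0.178; consistent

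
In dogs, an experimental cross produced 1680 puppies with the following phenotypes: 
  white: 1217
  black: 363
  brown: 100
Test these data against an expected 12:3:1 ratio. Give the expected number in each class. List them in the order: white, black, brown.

1260, 315, 105

Expected counts for N = 1680 under a 12:3:1 ratio (total parts = 16):
  white: 1680 × 12/16 = 1260
  black: 1680 × 3/16 = 315
  brown: 1680 × 1/16 = 105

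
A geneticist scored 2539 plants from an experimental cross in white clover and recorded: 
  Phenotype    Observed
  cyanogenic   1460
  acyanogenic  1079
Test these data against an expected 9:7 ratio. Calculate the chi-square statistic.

1.620

Expected counts for N = 2539 under a 9:7 ratio (total parts = 16):
  cyanogenic: 2539 × 9/16 = 1428.1875
  acyanogenic: 2539 × 7/16 = 1110.8125
χ² = Σ (O − E)² / E
  cyanogenic: (1460 − 1428.1875)² / 1428.1875 = 0.7086
  acyanogenic: (1079 − 1110.8125)² / 1110.8125 = 0.9111
χ² = 0.7086 + 0.9111 = 1.6197 ≈ 1.620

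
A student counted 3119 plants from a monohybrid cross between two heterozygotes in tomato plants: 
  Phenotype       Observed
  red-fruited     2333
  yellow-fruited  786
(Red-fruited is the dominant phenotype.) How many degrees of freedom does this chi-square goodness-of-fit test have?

1

For a monohybrid cross between heterozygotes with complete dominance, the expected phenotypic ratio is 3:1.
A goodness-of-fit test with 2 phenotype classes has df = 2 − 1 = 1.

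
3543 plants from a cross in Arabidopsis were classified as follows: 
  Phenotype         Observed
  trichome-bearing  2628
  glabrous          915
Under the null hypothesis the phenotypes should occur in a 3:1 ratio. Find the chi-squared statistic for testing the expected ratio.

1.288

The 3:1 ratio has 4 parts, so with N = 3543 the expected counts are:
  trichome-bearing: 3543 × 3/4 = 2657.25
  glabrous: 3543 × 1/4 = 885.75
χ² = Σ (O − E)² / E
  trichome-bearing: (2628 − 2657.25)² / 2657.25 = 0.3220
  glabrous: (915 − 885.75)² / 885.75 = 0.9659
χ² = 0.3220 + 0.9659 = 1.2879 ≈ 1.288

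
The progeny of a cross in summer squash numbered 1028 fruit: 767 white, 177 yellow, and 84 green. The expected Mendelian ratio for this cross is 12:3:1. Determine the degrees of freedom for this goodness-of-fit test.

2

A goodness-of-fit test with 3 phenotype classes has df = 3 − 1 = 2.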